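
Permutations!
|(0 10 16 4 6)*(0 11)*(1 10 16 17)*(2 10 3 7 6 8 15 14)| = 14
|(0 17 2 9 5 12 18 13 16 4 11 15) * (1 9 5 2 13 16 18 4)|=|(0 17 13 18 16 1 9 2 5 12 4 11 15)|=13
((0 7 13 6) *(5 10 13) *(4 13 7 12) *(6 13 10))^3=(13)(0 10 6 4 5 12 7)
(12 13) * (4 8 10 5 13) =(4 8 10 5 13 12) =[0, 1, 2, 3, 8, 13, 6, 7, 10, 9, 5, 11, 4, 12]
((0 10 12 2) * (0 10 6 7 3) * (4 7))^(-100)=(2 12 10)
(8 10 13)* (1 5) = (1 5)(8 10 13) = [0, 5, 2, 3, 4, 1, 6, 7, 10, 9, 13, 11, 12, 8]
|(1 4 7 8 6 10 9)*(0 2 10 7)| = |(0 2 10 9 1 4)(6 7 8)| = 6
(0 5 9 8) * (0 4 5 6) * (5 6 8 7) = (0 8 4 6)(5 9 7) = [8, 1, 2, 3, 6, 9, 0, 5, 4, 7]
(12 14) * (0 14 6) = (0 14 12 6) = [14, 1, 2, 3, 4, 5, 0, 7, 8, 9, 10, 11, 6, 13, 12]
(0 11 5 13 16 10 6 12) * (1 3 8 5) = (0 11 1 3 8 5 13 16 10 6 12) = [11, 3, 2, 8, 4, 13, 12, 7, 5, 9, 6, 1, 0, 16, 14, 15, 10]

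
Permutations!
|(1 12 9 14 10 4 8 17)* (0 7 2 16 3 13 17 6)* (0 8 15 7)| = 26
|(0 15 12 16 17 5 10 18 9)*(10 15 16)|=9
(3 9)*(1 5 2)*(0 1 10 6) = (0 1 5 2 10 6)(3 9) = [1, 5, 10, 9, 4, 2, 0, 7, 8, 3, 6]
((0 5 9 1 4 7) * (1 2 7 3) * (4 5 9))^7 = (0 7 2 9)(1 3 4 5)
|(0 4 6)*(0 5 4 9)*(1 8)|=6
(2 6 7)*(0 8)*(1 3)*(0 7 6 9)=(0 8 7 2 9)(1 3)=[8, 3, 9, 1, 4, 5, 6, 2, 7, 0]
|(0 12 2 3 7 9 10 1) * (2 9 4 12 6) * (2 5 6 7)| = 14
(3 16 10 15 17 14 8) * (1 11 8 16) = (1 11 8 3)(10 15 17 14 16) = [0, 11, 2, 1, 4, 5, 6, 7, 3, 9, 15, 8, 12, 13, 16, 17, 10, 14]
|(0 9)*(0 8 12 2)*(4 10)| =10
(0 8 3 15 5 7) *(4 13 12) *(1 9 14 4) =(0 8 3 15 5 7)(1 9 14 4 13 12) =[8, 9, 2, 15, 13, 7, 6, 0, 3, 14, 10, 11, 1, 12, 4, 5]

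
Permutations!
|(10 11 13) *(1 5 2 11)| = |(1 5 2 11 13 10)| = 6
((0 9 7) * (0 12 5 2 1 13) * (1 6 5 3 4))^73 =(0 9 7 12 3 4 1 13)(2 6 5)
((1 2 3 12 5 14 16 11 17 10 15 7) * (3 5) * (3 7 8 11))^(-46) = ((1 2 5 14 16 3 12 7)(8 11 17 10 15))^(-46) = (1 5 16 12)(2 14 3 7)(8 15 10 17 11)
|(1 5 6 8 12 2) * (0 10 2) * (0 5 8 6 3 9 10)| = |(1 8 12 5 3 9 10 2)| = 8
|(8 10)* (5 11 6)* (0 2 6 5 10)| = |(0 2 6 10 8)(5 11)| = 10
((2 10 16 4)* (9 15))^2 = ((2 10 16 4)(9 15))^2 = (2 16)(4 10)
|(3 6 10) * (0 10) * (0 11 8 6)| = 3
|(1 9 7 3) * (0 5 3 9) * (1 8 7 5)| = 10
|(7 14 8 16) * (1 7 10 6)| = 7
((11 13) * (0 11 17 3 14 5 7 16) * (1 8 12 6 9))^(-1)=(0 16 7 5 14 3 17 13 11)(1 9 6 12 8)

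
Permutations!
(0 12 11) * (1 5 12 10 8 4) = (0 10 8 4 1 5 12 11) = [10, 5, 2, 3, 1, 12, 6, 7, 4, 9, 8, 0, 11]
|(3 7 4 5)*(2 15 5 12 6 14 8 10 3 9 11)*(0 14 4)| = |(0 14 8 10 3 7)(2 15 5 9 11)(4 12 6)| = 30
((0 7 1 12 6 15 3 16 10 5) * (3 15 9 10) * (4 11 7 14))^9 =((0 14 4 11 7 1 12 6 9 10 5)(3 16))^9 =(0 10 6 1 11 14 5 9 12 7 4)(3 16)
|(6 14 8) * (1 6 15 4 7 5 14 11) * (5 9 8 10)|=|(1 6 11)(4 7 9 8 15)(5 14 10)|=15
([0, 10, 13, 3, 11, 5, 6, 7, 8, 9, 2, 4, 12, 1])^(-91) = [0, 10, 13, 3, 11, 5, 6, 7, 8, 9, 2, 4, 12, 1]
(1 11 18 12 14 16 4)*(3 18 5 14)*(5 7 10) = (1 11 7 10 5 14 16 4)(3 18 12) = [0, 11, 2, 18, 1, 14, 6, 10, 8, 9, 5, 7, 3, 13, 16, 15, 4, 17, 12]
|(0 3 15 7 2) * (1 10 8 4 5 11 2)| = |(0 3 15 7 1 10 8 4 5 11 2)| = 11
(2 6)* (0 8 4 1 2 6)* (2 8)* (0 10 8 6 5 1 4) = [2, 6, 10, 3, 4, 1, 5, 7, 0, 9, 8] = (0 2 10 8)(1 6 5)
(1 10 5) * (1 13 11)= (1 10 5 13 11)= [0, 10, 2, 3, 4, 13, 6, 7, 8, 9, 5, 1, 12, 11]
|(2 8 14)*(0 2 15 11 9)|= |(0 2 8 14 15 11 9)|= 7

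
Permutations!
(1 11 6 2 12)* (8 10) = (1 11 6 2 12)(8 10) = [0, 11, 12, 3, 4, 5, 2, 7, 10, 9, 8, 6, 1]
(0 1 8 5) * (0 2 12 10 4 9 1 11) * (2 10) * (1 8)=[11, 1, 12, 3, 9, 10, 6, 7, 5, 8, 4, 0, 2]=(0 11)(2 12)(4 9 8 5 10)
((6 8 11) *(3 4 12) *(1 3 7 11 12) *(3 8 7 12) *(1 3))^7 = ((12)(1 8)(3 4)(6 7 11))^7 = (12)(1 8)(3 4)(6 7 11)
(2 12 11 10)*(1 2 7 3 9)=(1 2 12 11 10 7 3 9)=[0, 2, 12, 9, 4, 5, 6, 3, 8, 1, 7, 10, 11]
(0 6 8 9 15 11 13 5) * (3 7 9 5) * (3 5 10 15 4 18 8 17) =[6, 1, 2, 7, 18, 0, 17, 9, 10, 4, 15, 13, 12, 5, 14, 11, 16, 3, 8] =(0 6 17 3 7 9 4 18 8 10 15 11 13 5)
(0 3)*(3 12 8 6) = (0 12 8 6 3) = [12, 1, 2, 0, 4, 5, 3, 7, 6, 9, 10, 11, 8]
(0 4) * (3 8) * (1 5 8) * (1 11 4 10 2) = [10, 5, 1, 11, 0, 8, 6, 7, 3, 9, 2, 4] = (0 10 2 1 5 8 3 11 4)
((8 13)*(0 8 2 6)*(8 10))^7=(0 10 8 13 2 6)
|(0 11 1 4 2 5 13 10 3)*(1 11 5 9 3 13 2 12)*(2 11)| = 6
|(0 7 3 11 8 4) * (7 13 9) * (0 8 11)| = 10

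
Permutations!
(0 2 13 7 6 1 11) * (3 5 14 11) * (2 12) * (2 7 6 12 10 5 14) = (0 10 5 2 13 6 1 3 14 11)(7 12) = [10, 3, 13, 14, 4, 2, 1, 12, 8, 9, 5, 0, 7, 6, 11]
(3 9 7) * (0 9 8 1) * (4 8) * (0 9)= [0, 9, 2, 4, 8, 5, 6, 3, 1, 7]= (1 9 7 3 4 8)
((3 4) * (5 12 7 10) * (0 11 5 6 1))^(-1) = (0 1 6 10 7 12 5 11)(3 4)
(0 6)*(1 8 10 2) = (0 6)(1 8 10 2) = [6, 8, 1, 3, 4, 5, 0, 7, 10, 9, 2]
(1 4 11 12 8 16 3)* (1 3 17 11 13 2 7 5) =(1 4 13 2 7 5)(8 16 17 11 12) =[0, 4, 7, 3, 13, 1, 6, 5, 16, 9, 10, 12, 8, 2, 14, 15, 17, 11]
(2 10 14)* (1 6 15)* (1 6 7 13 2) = (1 7 13 2 10 14)(6 15) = [0, 7, 10, 3, 4, 5, 15, 13, 8, 9, 14, 11, 12, 2, 1, 6]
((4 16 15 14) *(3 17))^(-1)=((3 17)(4 16 15 14))^(-1)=(3 17)(4 14 15 16)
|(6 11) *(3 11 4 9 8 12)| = 7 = |(3 11 6 4 9 8 12)|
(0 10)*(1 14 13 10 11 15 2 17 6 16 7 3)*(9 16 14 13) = (0 11 15 2 17 6 14 9 16 7 3 1 13 10) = [11, 13, 17, 1, 4, 5, 14, 3, 8, 16, 0, 15, 12, 10, 9, 2, 7, 6]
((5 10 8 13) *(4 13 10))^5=(4 5 13)(8 10)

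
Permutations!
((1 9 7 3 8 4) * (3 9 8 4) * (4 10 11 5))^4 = ((1 8 3 10 11 5 4)(7 9))^4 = (1 11 8 5 3 4 10)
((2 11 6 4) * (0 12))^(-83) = (0 12)(2 11 6 4)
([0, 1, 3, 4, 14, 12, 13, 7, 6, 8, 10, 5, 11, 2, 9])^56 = [0, 1, 2, 3, 4, 11, 6, 7, 8, 9, 10, 12, 5, 13, 14]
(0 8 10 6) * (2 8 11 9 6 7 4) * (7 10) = (0 11 9 6)(2 8 7 4) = [11, 1, 8, 3, 2, 5, 0, 4, 7, 6, 10, 9]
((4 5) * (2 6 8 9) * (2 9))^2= ((9)(2 6 8)(4 5))^2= (9)(2 8 6)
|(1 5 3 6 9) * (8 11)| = 10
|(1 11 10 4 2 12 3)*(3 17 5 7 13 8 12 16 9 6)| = |(1 11 10 4 2 16 9 6 3)(5 7 13 8 12 17)| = 18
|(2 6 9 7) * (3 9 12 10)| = |(2 6 12 10 3 9 7)| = 7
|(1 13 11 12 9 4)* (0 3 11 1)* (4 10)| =14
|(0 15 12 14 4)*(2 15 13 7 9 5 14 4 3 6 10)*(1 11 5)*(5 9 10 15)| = 12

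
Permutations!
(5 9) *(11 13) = (5 9)(11 13) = [0, 1, 2, 3, 4, 9, 6, 7, 8, 5, 10, 13, 12, 11]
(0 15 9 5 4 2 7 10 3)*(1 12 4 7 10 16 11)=(0 15 9 5 7 16 11 1 12 4 2 10 3)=[15, 12, 10, 0, 2, 7, 6, 16, 8, 5, 3, 1, 4, 13, 14, 9, 11]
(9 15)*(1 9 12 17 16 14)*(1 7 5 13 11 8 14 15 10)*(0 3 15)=(0 3 15 12 17 16)(1 9 10)(5 13 11 8 14 7)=[3, 9, 2, 15, 4, 13, 6, 5, 14, 10, 1, 8, 17, 11, 7, 12, 0, 16]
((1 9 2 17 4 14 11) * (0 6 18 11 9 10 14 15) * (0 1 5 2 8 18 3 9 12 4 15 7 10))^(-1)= (0 1 15 17 2 5 11 18 8 9 3 6)(4 12 14 10 7)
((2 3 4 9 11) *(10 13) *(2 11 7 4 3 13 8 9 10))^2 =((2 13)(4 10 8 9 7))^2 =(13)(4 8 7 10 9)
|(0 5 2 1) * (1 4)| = 5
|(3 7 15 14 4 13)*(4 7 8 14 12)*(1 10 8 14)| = |(1 10 8)(3 14 7 15 12 4 13)| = 21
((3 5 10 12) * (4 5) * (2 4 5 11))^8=(12)(2 11 4)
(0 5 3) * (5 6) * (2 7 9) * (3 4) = (0 6 5 4 3)(2 7 9) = [6, 1, 7, 0, 3, 4, 5, 9, 8, 2]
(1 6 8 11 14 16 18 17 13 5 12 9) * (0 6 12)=[6, 12, 2, 3, 4, 0, 8, 7, 11, 1, 10, 14, 9, 5, 16, 15, 18, 13, 17]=(0 6 8 11 14 16 18 17 13 5)(1 12 9)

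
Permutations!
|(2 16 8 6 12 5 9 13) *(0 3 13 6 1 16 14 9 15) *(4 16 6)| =14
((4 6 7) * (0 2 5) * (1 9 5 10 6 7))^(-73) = ((0 2 10 6 1 9 5)(4 7))^(-73) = (0 1 2 9 10 5 6)(4 7)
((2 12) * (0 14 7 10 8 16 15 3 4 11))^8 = ((0 14 7 10 8 16 15 3 4 11)(2 12))^8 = (0 4 15 8 7)(3 16 10 14 11)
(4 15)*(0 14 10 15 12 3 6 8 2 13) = (0 14 10 15 4 12 3 6 8 2 13) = [14, 1, 13, 6, 12, 5, 8, 7, 2, 9, 15, 11, 3, 0, 10, 4]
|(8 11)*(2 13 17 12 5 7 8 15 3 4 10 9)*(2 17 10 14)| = 14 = |(2 13 10 9 17 12 5 7 8 11 15 3 4 14)|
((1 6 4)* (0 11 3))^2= ((0 11 3)(1 6 4))^2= (0 3 11)(1 4 6)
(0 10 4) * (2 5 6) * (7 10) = (0 7 10 4)(2 5 6) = [7, 1, 5, 3, 0, 6, 2, 10, 8, 9, 4]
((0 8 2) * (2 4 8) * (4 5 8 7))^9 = (0 2)(4 7)(5 8)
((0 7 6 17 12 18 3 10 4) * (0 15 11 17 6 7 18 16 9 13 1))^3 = (0 10 11 16 1 3 15 12 13 18 4 17 9)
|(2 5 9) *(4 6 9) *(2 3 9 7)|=|(2 5 4 6 7)(3 9)|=10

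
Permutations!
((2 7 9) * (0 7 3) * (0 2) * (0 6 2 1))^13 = (0 1 3 2 6 9 7) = ((0 7 9 6 2 3 1))^13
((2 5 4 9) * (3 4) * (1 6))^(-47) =((1 6)(2 5 3 4 9))^(-47) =(1 6)(2 4 5 9 3)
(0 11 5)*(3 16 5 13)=(0 11 13 3 16 5)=[11, 1, 2, 16, 4, 0, 6, 7, 8, 9, 10, 13, 12, 3, 14, 15, 5]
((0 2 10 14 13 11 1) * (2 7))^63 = (0 1 11 13 14 10 2 7)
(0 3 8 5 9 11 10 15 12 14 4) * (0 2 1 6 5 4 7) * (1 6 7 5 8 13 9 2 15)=(0 3 13 9 11 10 1 7)(2 6 8 4 15 12 14 5)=[3, 7, 6, 13, 15, 2, 8, 0, 4, 11, 1, 10, 14, 9, 5, 12]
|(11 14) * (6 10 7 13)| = 4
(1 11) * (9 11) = (1 9 11) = [0, 9, 2, 3, 4, 5, 6, 7, 8, 11, 10, 1]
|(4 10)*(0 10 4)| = 2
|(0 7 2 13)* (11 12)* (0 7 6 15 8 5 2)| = |(0 6 15 8 5 2 13 7)(11 12)| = 8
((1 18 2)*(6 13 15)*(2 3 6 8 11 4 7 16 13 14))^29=(1 2 14 6 3 18)(4 7 16 13 15 8 11)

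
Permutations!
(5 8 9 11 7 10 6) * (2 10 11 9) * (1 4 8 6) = (1 4 8 2 10)(5 6)(7 11) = [0, 4, 10, 3, 8, 6, 5, 11, 2, 9, 1, 7]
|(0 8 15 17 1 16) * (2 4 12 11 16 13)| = 11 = |(0 8 15 17 1 13 2 4 12 11 16)|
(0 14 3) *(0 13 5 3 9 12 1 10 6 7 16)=(0 14 9 12 1 10 6 7 16)(3 13 5)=[14, 10, 2, 13, 4, 3, 7, 16, 8, 12, 6, 11, 1, 5, 9, 15, 0]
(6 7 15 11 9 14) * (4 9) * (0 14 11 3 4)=[14, 1, 2, 4, 9, 5, 7, 15, 8, 11, 10, 0, 12, 13, 6, 3]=(0 14 6 7 15 3 4 9 11)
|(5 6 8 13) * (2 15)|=4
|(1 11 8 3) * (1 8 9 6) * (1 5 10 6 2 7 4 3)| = 24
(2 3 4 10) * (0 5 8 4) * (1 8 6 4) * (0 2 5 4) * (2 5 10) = (10)(0 4 2 3 5 6)(1 8) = [4, 8, 3, 5, 2, 6, 0, 7, 1, 9, 10]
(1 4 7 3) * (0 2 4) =(0 2 4 7 3 1) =[2, 0, 4, 1, 7, 5, 6, 3]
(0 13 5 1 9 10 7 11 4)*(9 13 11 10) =[11, 13, 2, 3, 0, 1, 6, 10, 8, 9, 7, 4, 12, 5] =(0 11 4)(1 13 5)(7 10)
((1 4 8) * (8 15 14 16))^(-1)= (1 8 16 14 15 4)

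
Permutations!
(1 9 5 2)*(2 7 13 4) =(1 9 5 7 13 4 2) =[0, 9, 1, 3, 2, 7, 6, 13, 8, 5, 10, 11, 12, 4]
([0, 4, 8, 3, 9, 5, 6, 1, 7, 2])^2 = [0, 9, 7, 3, 2, 5, 6, 4, 1, 8]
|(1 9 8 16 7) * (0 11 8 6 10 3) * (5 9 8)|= 28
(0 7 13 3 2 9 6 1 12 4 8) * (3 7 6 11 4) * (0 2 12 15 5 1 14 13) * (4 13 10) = [6, 15, 9, 12, 8, 1, 14, 0, 2, 11, 4, 13, 3, 7, 10, 5] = (0 6 14 10 4 8 2 9 11 13 7)(1 15 5)(3 12)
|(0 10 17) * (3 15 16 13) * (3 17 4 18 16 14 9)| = |(0 10 4 18 16 13 17)(3 15 14 9)| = 28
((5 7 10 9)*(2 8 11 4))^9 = (2 8 11 4)(5 7 10 9)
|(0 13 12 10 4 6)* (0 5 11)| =|(0 13 12 10 4 6 5 11)| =8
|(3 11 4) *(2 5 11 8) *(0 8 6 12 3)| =|(0 8 2 5 11 4)(3 6 12)| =6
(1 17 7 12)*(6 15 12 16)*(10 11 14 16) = (1 17 7 10 11 14 16 6 15 12) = [0, 17, 2, 3, 4, 5, 15, 10, 8, 9, 11, 14, 1, 13, 16, 12, 6, 7]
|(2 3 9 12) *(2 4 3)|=|(3 9 12 4)|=4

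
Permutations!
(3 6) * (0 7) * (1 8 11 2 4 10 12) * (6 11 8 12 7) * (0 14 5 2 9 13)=[6, 12, 4, 11, 10, 2, 3, 14, 8, 13, 7, 9, 1, 0, 5]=(0 6 3 11 9 13)(1 12)(2 4 10 7 14 5)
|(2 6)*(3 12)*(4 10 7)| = 6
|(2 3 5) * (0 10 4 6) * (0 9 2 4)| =6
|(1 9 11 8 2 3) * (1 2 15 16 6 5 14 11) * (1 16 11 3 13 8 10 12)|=14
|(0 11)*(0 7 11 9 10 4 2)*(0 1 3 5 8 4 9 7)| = 6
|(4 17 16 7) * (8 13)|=|(4 17 16 7)(8 13)|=4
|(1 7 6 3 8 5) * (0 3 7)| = |(0 3 8 5 1)(6 7)| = 10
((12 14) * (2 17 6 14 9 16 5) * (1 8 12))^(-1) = (1 14 6 17 2 5 16 9 12 8)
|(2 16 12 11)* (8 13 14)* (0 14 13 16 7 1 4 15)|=|(0 14 8 16 12 11 2 7 1 4 15)|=11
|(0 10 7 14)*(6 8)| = 4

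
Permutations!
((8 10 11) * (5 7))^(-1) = ((5 7)(8 10 11))^(-1) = (5 7)(8 11 10)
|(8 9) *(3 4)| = 2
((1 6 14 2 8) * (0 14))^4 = ((0 14 2 8 1 6))^4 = (0 1 2)(6 8 14)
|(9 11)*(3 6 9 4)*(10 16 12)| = 15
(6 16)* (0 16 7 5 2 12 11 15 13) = (0 16 6 7 5 2 12 11 15 13) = [16, 1, 12, 3, 4, 2, 7, 5, 8, 9, 10, 15, 11, 0, 14, 13, 6]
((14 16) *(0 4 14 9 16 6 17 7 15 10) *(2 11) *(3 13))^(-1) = ((0 4 14 6 17 7 15 10)(2 11)(3 13)(9 16))^(-1) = (0 10 15 7 17 6 14 4)(2 11)(3 13)(9 16)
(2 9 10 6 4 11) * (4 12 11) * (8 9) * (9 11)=(2 8 11)(6 12 9 10)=[0, 1, 8, 3, 4, 5, 12, 7, 11, 10, 6, 2, 9]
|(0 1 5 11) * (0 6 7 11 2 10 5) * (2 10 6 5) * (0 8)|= |(0 1 8)(2 6 7 11 5 10)|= 6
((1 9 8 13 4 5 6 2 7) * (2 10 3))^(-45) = ((1 9 8 13 4 5 6 10 3 2 7))^(-45) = (1 7 2 3 10 6 5 4 13 8 9)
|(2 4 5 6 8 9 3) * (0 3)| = 8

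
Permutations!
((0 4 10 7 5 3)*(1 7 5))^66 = (0 4 10 5 3)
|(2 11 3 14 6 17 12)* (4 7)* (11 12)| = |(2 12)(3 14 6 17 11)(4 7)| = 10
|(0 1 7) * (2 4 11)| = |(0 1 7)(2 4 11)| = 3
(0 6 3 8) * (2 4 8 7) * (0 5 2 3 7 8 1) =(0 6 7 3 8 5 2 4 1) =[6, 0, 4, 8, 1, 2, 7, 3, 5]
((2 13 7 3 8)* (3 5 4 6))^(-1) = (2 8 3 6 4 5 7 13)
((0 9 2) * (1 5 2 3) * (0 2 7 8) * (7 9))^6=(1 9)(3 5)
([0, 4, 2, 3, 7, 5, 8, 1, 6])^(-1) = [0, 7, 2, 3, 1, 5, 8, 4, 6]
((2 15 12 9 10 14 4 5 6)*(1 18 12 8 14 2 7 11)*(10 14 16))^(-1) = ((1 18 12 9 14 4 5 6 7 11)(2 15 8 16 10))^(-1) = (1 11 7 6 5 4 14 9 12 18)(2 10 16 8 15)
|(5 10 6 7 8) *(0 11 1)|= 15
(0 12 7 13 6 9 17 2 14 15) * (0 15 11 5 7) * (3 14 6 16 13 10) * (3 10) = [12, 1, 6, 14, 4, 7, 9, 3, 8, 17, 10, 5, 0, 16, 11, 15, 13, 2] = (0 12)(2 6 9 17)(3 14 11 5 7)(13 16)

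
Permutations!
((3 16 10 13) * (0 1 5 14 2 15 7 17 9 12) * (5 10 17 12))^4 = (0 3 5 7 10 17 2)(1 16 14 12 13 9 15) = ((0 1 10 13 3 16 17 9 5 14 2 15 7 12))^4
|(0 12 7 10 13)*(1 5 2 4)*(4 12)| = |(0 4 1 5 2 12 7 10 13)| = 9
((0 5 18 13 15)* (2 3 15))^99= (0 5 18 13 2 3 15)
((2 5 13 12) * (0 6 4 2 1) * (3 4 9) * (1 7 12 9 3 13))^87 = (0 4 1 3 5 6 2)(7 12)(9 13) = ((0 6 3 4 2 5 1)(7 12)(9 13))^87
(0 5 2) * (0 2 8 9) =(0 5 8 9) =[5, 1, 2, 3, 4, 8, 6, 7, 9, 0]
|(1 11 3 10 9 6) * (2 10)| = 7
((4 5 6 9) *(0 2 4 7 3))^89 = (0 2 4 5 6 9 7 3)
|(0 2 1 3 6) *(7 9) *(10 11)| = 10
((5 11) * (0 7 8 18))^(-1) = (0 18 8 7)(5 11)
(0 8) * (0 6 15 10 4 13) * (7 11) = (0 8 6 15 10 4 13)(7 11) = [8, 1, 2, 3, 13, 5, 15, 11, 6, 9, 4, 7, 12, 0, 14, 10]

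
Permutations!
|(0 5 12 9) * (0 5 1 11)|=|(0 1 11)(5 12 9)|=3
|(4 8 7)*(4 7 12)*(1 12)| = 4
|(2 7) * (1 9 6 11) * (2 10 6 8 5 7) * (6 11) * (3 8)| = |(1 9 3 8 5 7 10 11)| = 8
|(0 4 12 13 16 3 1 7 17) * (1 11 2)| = |(0 4 12 13 16 3 11 2 1 7 17)| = 11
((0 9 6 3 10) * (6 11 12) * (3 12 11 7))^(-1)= (0 10 3 7 9)(6 12)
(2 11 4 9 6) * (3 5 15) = [0, 1, 11, 5, 9, 15, 2, 7, 8, 6, 10, 4, 12, 13, 14, 3] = (2 11 4 9 6)(3 5 15)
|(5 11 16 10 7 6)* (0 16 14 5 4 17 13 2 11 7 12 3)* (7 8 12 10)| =14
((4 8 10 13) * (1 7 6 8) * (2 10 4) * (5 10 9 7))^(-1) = ((1 5 10 13 2 9 7 6 8 4))^(-1) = (1 4 8 6 7 9 2 13 10 5)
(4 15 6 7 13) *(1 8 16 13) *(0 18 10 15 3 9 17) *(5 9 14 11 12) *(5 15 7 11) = (0 18 10 7 1 8 16 13 4 3 14 5 9 17)(6 11 12 15) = [18, 8, 2, 14, 3, 9, 11, 1, 16, 17, 7, 12, 15, 4, 5, 6, 13, 0, 10]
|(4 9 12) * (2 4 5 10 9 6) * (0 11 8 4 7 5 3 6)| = 8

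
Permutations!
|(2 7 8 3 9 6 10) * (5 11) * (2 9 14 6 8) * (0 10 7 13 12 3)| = 28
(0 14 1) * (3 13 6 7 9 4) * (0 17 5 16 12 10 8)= (0 14 1 17 5 16 12 10 8)(3 13 6 7 9 4)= [14, 17, 2, 13, 3, 16, 7, 9, 0, 4, 8, 11, 10, 6, 1, 15, 12, 5]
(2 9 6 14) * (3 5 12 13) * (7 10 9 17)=(2 17 7 10 9 6 14)(3 5 12 13)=[0, 1, 17, 5, 4, 12, 14, 10, 8, 6, 9, 11, 13, 3, 2, 15, 16, 7]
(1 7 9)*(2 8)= (1 7 9)(2 8)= [0, 7, 8, 3, 4, 5, 6, 9, 2, 1]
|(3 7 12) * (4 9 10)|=3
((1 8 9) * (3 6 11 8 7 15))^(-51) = ((1 7 15 3 6 11 8 9))^(-51) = (1 11 15 9 6 7 8 3)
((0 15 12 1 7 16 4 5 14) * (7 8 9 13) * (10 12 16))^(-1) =((0 15 16 4 5 14)(1 8 9 13 7 10 12))^(-1) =(0 14 5 4 16 15)(1 12 10 7 13 9 8)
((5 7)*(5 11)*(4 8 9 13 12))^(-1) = ((4 8 9 13 12)(5 7 11))^(-1) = (4 12 13 9 8)(5 11 7)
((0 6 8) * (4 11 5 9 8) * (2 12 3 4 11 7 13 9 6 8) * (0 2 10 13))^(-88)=(0 12 7 2 4 8 3)(5 11 6)(9 13 10)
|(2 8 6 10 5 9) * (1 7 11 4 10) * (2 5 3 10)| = 14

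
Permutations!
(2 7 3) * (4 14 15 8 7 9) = [0, 1, 9, 2, 14, 5, 6, 3, 7, 4, 10, 11, 12, 13, 15, 8] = (2 9 4 14 15 8 7 3)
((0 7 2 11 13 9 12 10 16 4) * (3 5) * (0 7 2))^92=((0 2 11 13 9 12 10 16 4 7)(3 5))^92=(0 11 9 10 4)(2 13 12 16 7)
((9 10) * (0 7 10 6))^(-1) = ((0 7 10 9 6))^(-1) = (0 6 9 10 7)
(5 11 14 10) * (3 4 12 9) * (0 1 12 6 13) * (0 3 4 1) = (1 12 9 4 6 13 3)(5 11 14 10) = [0, 12, 2, 1, 6, 11, 13, 7, 8, 4, 5, 14, 9, 3, 10]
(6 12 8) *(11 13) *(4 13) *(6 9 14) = (4 13 11)(6 12 8 9 14) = [0, 1, 2, 3, 13, 5, 12, 7, 9, 14, 10, 4, 8, 11, 6]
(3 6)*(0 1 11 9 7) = (0 1 11 9 7)(3 6) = [1, 11, 2, 6, 4, 5, 3, 0, 8, 7, 10, 9]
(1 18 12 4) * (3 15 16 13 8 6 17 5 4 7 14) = (1 18 12 7 14 3 15 16 13 8 6 17 5 4) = [0, 18, 2, 15, 1, 4, 17, 14, 6, 9, 10, 11, 7, 8, 3, 16, 13, 5, 12]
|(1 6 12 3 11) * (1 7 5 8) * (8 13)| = |(1 6 12 3 11 7 5 13 8)| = 9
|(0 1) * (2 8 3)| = 6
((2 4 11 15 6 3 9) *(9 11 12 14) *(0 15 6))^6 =(15)(2 4 12 14 9)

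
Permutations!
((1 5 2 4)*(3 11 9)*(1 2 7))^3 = ((1 5 7)(2 4)(3 11 9))^3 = (11)(2 4)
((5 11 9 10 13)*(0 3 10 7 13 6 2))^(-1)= (0 2 6 10 3)(5 13 7 9 11)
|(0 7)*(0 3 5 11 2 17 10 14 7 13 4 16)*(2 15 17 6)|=|(0 13 4 16)(2 6)(3 5 11 15 17 10 14 7)|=8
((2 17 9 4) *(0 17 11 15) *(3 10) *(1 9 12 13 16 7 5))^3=(0 13 5 4 15 12 7 9 11 17 16 1 2)(3 10)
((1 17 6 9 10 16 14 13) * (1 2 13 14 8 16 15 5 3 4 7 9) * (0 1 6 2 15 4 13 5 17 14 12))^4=(2 15 3)(5 17 13)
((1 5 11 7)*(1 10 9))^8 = ((1 5 11 7 10 9))^8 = (1 11 10)(5 7 9)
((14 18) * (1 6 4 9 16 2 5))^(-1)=(1 5 2 16 9 4 6)(14 18)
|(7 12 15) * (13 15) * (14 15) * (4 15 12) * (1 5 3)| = 3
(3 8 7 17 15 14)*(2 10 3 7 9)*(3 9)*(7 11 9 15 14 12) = [0, 1, 10, 8, 4, 5, 6, 17, 3, 2, 15, 9, 7, 13, 11, 12, 16, 14] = (2 10 15 12 7 17 14 11 9)(3 8)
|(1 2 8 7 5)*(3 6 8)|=|(1 2 3 6 8 7 5)|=7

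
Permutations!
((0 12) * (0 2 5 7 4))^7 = (0 12 2 5 7 4)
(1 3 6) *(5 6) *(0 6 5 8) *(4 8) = (0 6 1 3 4 8) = [6, 3, 2, 4, 8, 5, 1, 7, 0]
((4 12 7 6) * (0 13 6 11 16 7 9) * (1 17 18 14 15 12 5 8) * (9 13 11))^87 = ((0 11 16 7 9)(1 17 18 14 15 12 13 6 4 5 8))^87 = (0 16 9 11 7)(1 8 5 4 6 13 12 15 14 18 17)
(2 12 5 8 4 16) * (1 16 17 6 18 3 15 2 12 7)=[0, 16, 7, 15, 17, 8, 18, 1, 4, 9, 10, 11, 5, 13, 14, 2, 12, 6, 3]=(1 16 12 5 8 4 17 6 18 3 15 2 7)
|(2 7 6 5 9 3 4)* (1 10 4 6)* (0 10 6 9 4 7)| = 8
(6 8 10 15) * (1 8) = (1 8 10 15 6) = [0, 8, 2, 3, 4, 5, 1, 7, 10, 9, 15, 11, 12, 13, 14, 6]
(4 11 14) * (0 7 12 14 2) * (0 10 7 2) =[2, 1, 10, 3, 11, 5, 6, 12, 8, 9, 7, 0, 14, 13, 4] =(0 2 10 7 12 14 4 11)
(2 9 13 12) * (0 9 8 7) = (0 9 13 12 2 8 7) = [9, 1, 8, 3, 4, 5, 6, 0, 7, 13, 10, 11, 2, 12]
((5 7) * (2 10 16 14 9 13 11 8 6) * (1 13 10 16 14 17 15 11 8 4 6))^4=((1 13 8)(2 16 17 15 11 4 6)(5 7)(9 10 14))^4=(1 13 8)(2 11 16 4 17 6 15)(9 10 14)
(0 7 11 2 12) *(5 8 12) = (0 7 11 2 5 8 12) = [7, 1, 5, 3, 4, 8, 6, 11, 12, 9, 10, 2, 0]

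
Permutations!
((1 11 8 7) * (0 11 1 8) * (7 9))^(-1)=(0 11)(7 9 8)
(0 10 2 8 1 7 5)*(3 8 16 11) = (0 10 2 16 11 3 8 1 7 5) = [10, 7, 16, 8, 4, 0, 6, 5, 1, 9, 2, 3, 12, 13, 14, 15, 11]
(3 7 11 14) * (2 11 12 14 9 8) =(2 11 9 8)(3 7 12 14) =[0, 1, 11, 7, 4, 5, 6, 12, 2, 8, 10, 9, 14, 13, 3]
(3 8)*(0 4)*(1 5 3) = [4, 5, 2, 8, 0, 3, 6, 7, 1] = (0 4)(1 5 3 8)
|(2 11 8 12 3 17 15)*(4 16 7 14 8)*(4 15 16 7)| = |(2 11 15)(3 17 16 4 7 14 8 12)| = 24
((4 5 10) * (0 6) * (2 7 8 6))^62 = ((0 2 7 8 6)(4 5 10))^62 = (0 7 6 2 8)(4 10 5)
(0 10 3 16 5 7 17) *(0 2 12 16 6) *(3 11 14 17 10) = [3, 1, 12, 6, 4, 7, 0, 10, 8, 9, 11, 14, 16, 13, 17, 15, 5, 2] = (0 3 6)(2 12 16 5 7 10 11 14 17)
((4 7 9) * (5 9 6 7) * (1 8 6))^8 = ((1 8 6 7)(4 5 9))^8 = (4 9 5)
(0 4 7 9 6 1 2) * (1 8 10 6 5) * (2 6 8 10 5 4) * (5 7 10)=[2, 6, 0, 3, 10, 1, 5, 9, 7, 4, 8]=(0 2)(1 6 5)(4 10 8 7 9)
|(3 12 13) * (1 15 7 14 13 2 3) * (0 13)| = |(0 13 1 15 7 14)(2 3 12)| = 6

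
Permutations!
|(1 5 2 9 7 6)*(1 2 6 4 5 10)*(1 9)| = |(1 10 9 7 4 5 6 2)| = 8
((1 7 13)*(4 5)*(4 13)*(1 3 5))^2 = ((1 7 4)(3 5 13))^2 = (1 4 7)(3 13 5)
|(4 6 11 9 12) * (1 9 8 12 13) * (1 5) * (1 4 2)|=10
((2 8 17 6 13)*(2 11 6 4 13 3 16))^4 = ((2 8 17 4 13 11 6 3 16))^4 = (2 13 16 4 3 17 6 8 11)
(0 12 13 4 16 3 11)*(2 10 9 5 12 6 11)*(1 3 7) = (0 6 11)(1 3 2 10 9 5 12 13 4 16 7) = [6, 3, 10, 2, 16, 12, 11, 1, 8, 5, 9, 0, 13, 4, 14, 15, 7]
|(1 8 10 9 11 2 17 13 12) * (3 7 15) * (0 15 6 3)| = 18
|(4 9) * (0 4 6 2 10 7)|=7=|(0 4 9 6 2 10 7)|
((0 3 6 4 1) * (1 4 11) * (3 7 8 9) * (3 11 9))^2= (0 8 6 11)(1 7 3 9)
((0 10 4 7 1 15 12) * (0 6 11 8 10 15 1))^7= (0 4 8 6 15 7 10 11 12)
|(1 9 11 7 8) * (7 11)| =|(11)(1 9 7 8)| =4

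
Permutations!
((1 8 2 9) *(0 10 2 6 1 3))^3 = ((0 10 2 9 3)(1 8 6))^3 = (0 9 10 3 2)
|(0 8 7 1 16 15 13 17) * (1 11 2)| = 10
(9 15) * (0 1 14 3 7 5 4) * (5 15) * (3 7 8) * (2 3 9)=(0 1 14 7 15 2 3 8 9 5 4)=[1, 14, 3, 8, 0, 4, 6, 15, 9, 5, 10, 11, 12, 13, 7, 2]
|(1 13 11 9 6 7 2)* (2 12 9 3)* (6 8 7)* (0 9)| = |(0 9 8 7 12)(1 13 11 3 2)| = 5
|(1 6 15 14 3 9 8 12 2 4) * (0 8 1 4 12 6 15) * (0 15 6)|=6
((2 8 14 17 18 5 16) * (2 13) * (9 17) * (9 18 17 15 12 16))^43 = ((2 8 14 18 5 9 15 12 16 13))^43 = (2 18 15 13 14 9 16 8 5 12)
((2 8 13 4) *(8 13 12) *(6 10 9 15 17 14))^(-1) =(2 4 13)(6 14 17 15 9 10)(8 12)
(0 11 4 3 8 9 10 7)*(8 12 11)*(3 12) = (0 8 9 10 7)(4 12 11) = [8, 1, 2, 3, 12, 5, 6, 0, 9, 10, 7, 4, 11]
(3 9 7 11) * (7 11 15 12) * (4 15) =(3 9 11)(4 15 12 7) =[0, 1, 2, 9, 15, 5, 6, 4, 8, 11, 10, 3, 7, 13, 14, 12]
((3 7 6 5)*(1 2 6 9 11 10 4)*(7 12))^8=(1 11 12 6 4 9 3 2 10 7 5)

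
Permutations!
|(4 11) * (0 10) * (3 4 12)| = 4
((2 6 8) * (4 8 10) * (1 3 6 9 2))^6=((1 3 6 10 4 8)(2 9))^6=(10)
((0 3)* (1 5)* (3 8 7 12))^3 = (0 12 8 3 7)(1 5)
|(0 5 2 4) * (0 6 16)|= 6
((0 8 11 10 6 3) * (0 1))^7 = ((0 8 11 10 6 3 1))^7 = (11)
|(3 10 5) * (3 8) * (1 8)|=5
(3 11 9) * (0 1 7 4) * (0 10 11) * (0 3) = (0 1 7 4 10 11 9) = [1, 7, 2, 3, 10, 5, 6, 4, 8, 0, 11, 9]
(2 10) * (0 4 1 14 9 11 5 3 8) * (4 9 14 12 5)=(14)(0 9 11 4 1 12 5 3 8)(2 10)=[9, 12, 10, 8, 1, 3, 6, 7, 0, 11, 2, 4, 5, 13, 14]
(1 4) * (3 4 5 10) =(1 5 10 3 4) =[0, 5, 2, 4, 1, 10, 6, 7, 8, 9, 3]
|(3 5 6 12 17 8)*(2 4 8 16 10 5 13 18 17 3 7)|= 36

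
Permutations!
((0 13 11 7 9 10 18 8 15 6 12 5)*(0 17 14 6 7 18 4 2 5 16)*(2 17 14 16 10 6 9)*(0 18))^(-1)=((0 13 11)(2 5 14 9 6 12 10 4 17 16 18 8 15 7))^(-1)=(0 11 13)(2 7 15 8 18 16 17 4 10 12 6 9 14 5)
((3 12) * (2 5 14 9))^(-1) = (2 9 14 5)(3 12)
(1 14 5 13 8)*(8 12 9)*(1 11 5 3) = (1 14 3)(5 13 12 9 8 11) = [0, 14, 2, 1, 4, 13, 6, 7, 11, 8, 10, 5, 9, 12, 3]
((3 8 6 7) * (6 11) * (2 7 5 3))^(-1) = (2 7)(3 5 6 11 8)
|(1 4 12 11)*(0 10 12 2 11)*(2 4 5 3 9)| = 6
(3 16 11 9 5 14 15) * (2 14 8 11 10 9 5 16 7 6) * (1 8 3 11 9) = (1 8 9 16 10)(2 14 15 11 5 3 7 6) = [0, 8, 14, 7, 4, 3, 2, 6, 9, 16, 1, 5, 12, 13, 15, 11, 10]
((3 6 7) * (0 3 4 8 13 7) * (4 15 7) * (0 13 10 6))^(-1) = ((0 3)(4 8 10 6 13)(7 15))^(-1) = (0 3)(4 13 6 10 8)(7 15)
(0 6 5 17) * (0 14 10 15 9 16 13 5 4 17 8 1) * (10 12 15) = [6, 0, 2, 3, 17, 8, 4, 7, 1, 16, 10, 11, 15, 5, 12, 9, 13, 14] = (0 6 4 17 14 12 15 9 16 13 5 8 1)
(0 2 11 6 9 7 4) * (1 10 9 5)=[2, 10, 11, 3, 0, 1, 5, 4, 8, 7, 9, 6]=(0 2 11 6 5 1 10 9 7 4)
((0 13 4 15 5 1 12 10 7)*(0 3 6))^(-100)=((0 13 4 15 5 1 12 10 7 3 6))^(-100)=(0 6 3 7 10 12 1 5 15 4 13)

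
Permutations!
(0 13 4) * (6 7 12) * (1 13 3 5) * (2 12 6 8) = (0 3 5 1 13 4)(2 12 8)(6 7) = [3, 13, 12, 5, 0, 1, 7, 6, 2, 9, 10, 11, 8, 4]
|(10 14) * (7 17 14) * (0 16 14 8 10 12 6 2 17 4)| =11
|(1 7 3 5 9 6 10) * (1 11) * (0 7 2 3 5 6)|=|(0 7 5 9)(1 2 3 6 10 11)|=12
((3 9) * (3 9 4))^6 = (9)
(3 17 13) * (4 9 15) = (3 17 13)(4 9 15) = [0, 1, 2, 17, 9, 5, 6, 7, 8, 15, 10, 11, 12, 3, 14, 4, 16, 13]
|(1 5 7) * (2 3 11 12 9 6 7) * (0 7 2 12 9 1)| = 30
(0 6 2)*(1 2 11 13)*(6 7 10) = (0 7 10 6 11 13 1 2) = [7, 2, 0, 3, 4, 5, 11, 10, 8, 9, 6, 13, 12, 1]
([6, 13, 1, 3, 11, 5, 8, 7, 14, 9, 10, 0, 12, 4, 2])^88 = (0 4 1 14 6 11 13 2 8)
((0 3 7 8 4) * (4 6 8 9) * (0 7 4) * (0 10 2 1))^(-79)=(0 3 4 7 9 10 2 1)(6 8)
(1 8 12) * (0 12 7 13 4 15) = (0 12 1 8 7 13 4 15) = [12, 8, 2, 3, 15, 5, 6, 13, 7, 9, 10, 11, 1, 4, 14, 0]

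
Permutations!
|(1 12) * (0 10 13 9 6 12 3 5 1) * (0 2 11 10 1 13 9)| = 30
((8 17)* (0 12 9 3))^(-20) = ((0 12 9 3)(8 17))^(-20) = (17)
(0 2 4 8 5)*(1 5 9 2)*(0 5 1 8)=[8, 1, 4, 3, 0, 5, 6, 7, 9, 2]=(0 8 9 2 4)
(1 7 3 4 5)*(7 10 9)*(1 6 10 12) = (1 12)(3 4 5 6 10 9 7) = [0, 12, 2, 4, 5, 6, 10, 3, 8, 7, 9, 11, 1]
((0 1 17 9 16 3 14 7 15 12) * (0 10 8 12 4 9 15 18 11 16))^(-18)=(18)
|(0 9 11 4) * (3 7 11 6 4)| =12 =|(0 9 6 4)(3 7 11)|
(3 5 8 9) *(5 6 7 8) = (3 6 7 8 9) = [0, 1, 2, 6, 4, 5, 7, 8, 9, 3]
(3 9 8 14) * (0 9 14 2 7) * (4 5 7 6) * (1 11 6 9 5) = (0 5 7)(1 11 6 4)(2 9 8)(3 14) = [5, 11, 9, 14, 1, 7, 4, 0, 2, 8, 10, 6, 12, 13, 3]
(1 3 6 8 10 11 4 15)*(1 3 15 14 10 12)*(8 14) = (1 15 3 6 14 10 11 4 8 12) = [0, 15, 2, 6, 8, 5, 14, 7, 12, 9, 11, 4, 1, 13, 10, 3]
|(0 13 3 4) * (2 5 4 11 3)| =10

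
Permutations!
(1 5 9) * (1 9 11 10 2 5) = (2 5 11 10) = [0, 1, 5, 3, 4, 11, 6, 7, 8, 9, 2, 10]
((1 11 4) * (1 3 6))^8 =(1 3 11 6 4)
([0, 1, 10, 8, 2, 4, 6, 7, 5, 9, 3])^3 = (2 8)(3 4)(5 10)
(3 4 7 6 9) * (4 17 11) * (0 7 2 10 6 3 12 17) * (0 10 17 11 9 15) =[7, 1, 17, 10, 2, 5, 15, 3, 8, 12, 6, 4, 11, 13, 14, 0, 16, 9] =(0 7 3 10 6 15)(2 17 9 12 11 4)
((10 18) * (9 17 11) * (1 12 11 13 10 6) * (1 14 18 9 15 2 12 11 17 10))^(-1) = (1 13 17 12 2 15 11)(6 18 14)(9 10)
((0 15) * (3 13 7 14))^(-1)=((0 15)(3 13 7 14))^(-1)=(0 15)(3 14 7 13)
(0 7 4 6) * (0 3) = [7, 1, 2, 0, 6, 5, 3, 4] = (0 7 4 6 3)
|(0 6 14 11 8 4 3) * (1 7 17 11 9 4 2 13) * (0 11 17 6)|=|(17)(1 7 6 14 9 4 3 11 8 2 13)|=11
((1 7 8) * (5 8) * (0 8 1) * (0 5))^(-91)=(0 7 1 5 8)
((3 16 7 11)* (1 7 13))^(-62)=(1 16 11)(3 7 13)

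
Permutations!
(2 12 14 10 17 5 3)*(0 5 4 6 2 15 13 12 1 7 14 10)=(0 5 3 15 13 12 10 17 4 6 2 1 7 14)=[5, 7, 1, 15, 6, 3, 2, 14, 8, 9, 17, 11, 10, 12, 0, 13, 16, 4]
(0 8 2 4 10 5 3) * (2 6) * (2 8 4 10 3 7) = (0 4 3)(2 10 5 7)(6 8) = [4, 1, 10, 0, 3, 7, 8, 2, 6, 9, 5]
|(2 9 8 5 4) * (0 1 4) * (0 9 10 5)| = |(0 1 4 2 10 5 9 8)| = 8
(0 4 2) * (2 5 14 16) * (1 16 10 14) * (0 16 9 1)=(0 4 5)(1 9)(2 16)(10 14)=[4, 9, 16, 3, 5, 0, 6, 7, 8, 1, 14, 11, 12, 13, 10, 15, 2]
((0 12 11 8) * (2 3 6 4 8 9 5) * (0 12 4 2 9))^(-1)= ((0 4 8 12 11)(2 3 6)(5 9))^(-1)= (0 11 12 8 4)(2 6 3)(5 9)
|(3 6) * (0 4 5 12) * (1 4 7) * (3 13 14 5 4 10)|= 10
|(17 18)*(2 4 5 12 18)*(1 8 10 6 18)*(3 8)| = |(1 3 8 10 6 18 17 2 4 5 12)| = 11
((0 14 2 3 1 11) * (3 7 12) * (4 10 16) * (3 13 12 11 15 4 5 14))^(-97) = (0 11 7 2 14 5 16 10 4 15 1 3)(12 13)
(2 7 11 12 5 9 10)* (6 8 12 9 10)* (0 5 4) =[5, 1, 7, 3, 0, 10, 8, 11, 12, 6, 2, 9, 4] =(0 5 10 2 7 11 9 6 8 12 4)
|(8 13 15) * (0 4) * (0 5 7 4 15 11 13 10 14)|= |(0 15 8 10 14)(4 5 7)(11 13)|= 30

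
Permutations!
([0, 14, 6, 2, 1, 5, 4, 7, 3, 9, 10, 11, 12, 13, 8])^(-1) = [0, 4, 3, 8, 6, 5, 2, 7, 14, 9, 10, 11, 12, 13, 1]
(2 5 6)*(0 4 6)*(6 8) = (0 4 8 6 2 5) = [4, 1, 5, 3, 8, 0, 2, 7, 6]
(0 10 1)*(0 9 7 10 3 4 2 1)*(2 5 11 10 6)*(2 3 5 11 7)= (0 5 7 6 3 4 11 10)(1 9 2)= [5, 9, 1, 4, 11, 7, 3, 6, 8, 2, 0, 10]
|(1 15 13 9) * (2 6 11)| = 12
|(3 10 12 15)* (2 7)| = 4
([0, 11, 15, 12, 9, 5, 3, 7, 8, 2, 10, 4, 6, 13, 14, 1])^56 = (1 4 2)(3 6 12)(9 15 11)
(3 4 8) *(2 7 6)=(2 7 6)(3 4 8)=[0, 1, 7, 4, 8, 5, 2, 6, 3]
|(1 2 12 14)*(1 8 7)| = |(1 2 12 14 8 7)| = 6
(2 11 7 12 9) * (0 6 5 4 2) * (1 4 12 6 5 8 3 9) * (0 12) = (0 5)(1 4 2 11 7 6 8 3 9 12) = [5, 4, 11, 9, 2, 0, 8, 6, 3, 12, 10, 7, 1]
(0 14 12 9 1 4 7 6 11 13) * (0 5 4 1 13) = [14, 1, 2, 3, 7, 4, 11, 6, 8, 13, 10, 0, 9, 5, 12] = (0 14 12 9 13 5 4 7 6 11)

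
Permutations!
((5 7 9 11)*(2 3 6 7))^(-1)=(2 5 11 9 7 6 3)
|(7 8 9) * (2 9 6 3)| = |(2 9 7 8 6 3)| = 6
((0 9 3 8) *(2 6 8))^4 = ((0 9 3 2 6 8))^4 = (0 6 3)(2 9 8)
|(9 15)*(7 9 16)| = |(7 9 15 16)| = 4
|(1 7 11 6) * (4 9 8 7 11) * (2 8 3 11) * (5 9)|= 10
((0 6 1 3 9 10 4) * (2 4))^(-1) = ((0 6 1 3 9 10 2 4))^(-1) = (0 4 2 10 9 3 1 6)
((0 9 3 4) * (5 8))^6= (0 3)(4 9)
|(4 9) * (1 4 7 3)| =5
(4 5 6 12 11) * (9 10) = (4 5 6 12 11)(9 10) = [0, 1, 2, 3, 5, 6, 12, 7, 8, 10, 9, 4, 11]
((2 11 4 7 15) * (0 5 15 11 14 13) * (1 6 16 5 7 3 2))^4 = (0 3)(1 15 5 16 6)(2 7)(4 13)(11 14)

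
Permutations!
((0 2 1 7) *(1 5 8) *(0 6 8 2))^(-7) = (1 7 6 8)(2 5)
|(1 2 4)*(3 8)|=6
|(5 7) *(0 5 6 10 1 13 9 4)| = 9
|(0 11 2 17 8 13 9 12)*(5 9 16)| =|(0 11 2 17 8 13 16 5 9 12)| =10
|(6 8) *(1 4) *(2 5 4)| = |(1 2 5 4)(6 8)| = 4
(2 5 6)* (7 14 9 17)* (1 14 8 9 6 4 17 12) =(1 14 6 2 5 4 17 7 8 9 12) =[0, 14, 5, 3, 17, 4, 2, 8, 9, 12, 10, 11, 1, 13, 6, 15, 16, 7]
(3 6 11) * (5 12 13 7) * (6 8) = [0, 1, 2, 8, 4, 12, 11, 5, 6, 9, 10, 3, 13, 7] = (3 8 6 11)(5 12 13 7)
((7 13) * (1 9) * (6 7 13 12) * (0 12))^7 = (13)(0 7 6 12)(1 9)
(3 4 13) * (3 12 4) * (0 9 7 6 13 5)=(0 9 7 6 13 12 4 5)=[9, 1, 2, 3, 5, 0, 13, 6, 8, 7, 10, 11, 4, 12]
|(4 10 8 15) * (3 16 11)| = 12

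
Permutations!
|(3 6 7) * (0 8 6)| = |(0 8 6 7 3)| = 5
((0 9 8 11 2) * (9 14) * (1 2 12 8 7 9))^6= ((0 14 1 2)(7 9)(8 11 12))^6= (0 1)(2 14)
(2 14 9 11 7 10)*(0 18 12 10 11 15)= (0 18 12 10 2 14 9 15)(7 11)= [18, 1, 14, 3, 4, 5, 6, 11, 8, 15, 2, 7, 10, 13, 9, 0, 16, 17, 12]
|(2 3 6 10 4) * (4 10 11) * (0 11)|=6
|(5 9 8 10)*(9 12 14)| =6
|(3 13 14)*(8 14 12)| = 5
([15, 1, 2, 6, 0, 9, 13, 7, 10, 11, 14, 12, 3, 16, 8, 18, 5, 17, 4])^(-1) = [4, 1, 2, 12, 18, 16, 3, 7, 14, 5, 8, 9, 11, 6, 10, 0, 13, 17, 15]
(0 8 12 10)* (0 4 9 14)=(0 8 12 10 4 9 14)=[8, 1, 2, 3, 9, 5, 6, 7, 12, 14, 4, 11, 10, 13, 0]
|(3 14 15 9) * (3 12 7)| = 6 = |(3 14 15 9 12 7)|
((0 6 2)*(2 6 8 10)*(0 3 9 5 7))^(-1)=((0 8 10 2 3 9 5 7))^(-1)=(0 7 5 9 3 2 10 8)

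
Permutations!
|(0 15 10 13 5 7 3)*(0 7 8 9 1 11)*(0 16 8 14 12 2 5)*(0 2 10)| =|(0 15)(1 11 16 8 9)(2 5 14 12 10 13)(3 7)| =30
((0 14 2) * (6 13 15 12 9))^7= (0 14 2)(6 15 9 13 12)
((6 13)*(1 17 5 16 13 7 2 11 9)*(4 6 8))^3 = (1 16 4 2)(5 8 7 9)(6 11 17 13)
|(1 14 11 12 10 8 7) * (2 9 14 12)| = |(1 12 10 8 7)(2 9 14 11)| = 20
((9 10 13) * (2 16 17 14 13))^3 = (2 14 10 17 9 16 13)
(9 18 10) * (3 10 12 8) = [0, 1, 2, 10, 4, 5, 6, 7, 3, 18, 9, 11, 8, 13, 14, 15, 16, 17, 12] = (3 10 9 18 12 8)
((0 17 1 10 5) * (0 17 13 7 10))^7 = (17)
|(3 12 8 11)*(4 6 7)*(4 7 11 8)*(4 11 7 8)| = |(3 12 11)(4 6 7 8)| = 12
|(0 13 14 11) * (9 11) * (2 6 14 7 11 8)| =20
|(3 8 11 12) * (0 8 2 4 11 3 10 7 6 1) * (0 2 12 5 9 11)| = 30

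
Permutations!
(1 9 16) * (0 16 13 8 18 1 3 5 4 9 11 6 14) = (0 16 3 5 4 9 13 8 18 1 11 6 14) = [16, 11, 2, 5, 9, 4, 14, 7, 18, 13, 10, 6, 12, 8, 0, 15, 3, 17, 1]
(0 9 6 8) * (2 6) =[9, 1, 6, 3, 4, 5, 8, 7, 0, 2] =(0 9 2 6 8)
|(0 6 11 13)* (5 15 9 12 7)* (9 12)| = 4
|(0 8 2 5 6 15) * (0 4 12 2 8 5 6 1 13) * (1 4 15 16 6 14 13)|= |(0 5 4 12 2 14 13)(6 16)|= 14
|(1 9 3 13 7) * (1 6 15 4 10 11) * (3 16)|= 11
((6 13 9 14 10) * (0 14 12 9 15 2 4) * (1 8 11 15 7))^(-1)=((0 14 10 6 13 7 1 8 11 15 2 4)(9 12))^(-1)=(0 4 2 15 11 8 1 7 13 6 10 14)(9 12)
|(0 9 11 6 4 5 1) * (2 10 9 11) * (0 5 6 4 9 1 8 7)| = |(0 11 4 6 9 2 10 1 5 8 7)| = 11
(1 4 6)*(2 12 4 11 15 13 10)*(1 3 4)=(1 11 15 13 10 2 12)(3 4 6)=[0, 11, 12, 4, 6, 5, 3, 7, 8, 9, 2, 15, 1, 10, 14, 13]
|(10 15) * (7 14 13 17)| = 4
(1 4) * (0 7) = (0 7)(1 4) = [7, 4, 2, 3, 1, 5, 6, 0]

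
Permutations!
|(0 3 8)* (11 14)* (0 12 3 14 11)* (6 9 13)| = 6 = |(0 14)(3 8 12)(6 9 13)|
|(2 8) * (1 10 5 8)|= 5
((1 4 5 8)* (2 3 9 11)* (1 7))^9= (1 7 8 5 4)(2 3 9 11)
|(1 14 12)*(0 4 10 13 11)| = 15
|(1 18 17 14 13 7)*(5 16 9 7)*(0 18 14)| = |(0 18 17)(1 14 13 5 16 9 7)| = 21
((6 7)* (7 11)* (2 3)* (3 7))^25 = (11)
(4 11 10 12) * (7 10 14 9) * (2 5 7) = (2 5 7 10 12 4 11 14 9) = [0, 1, 5, 3, 11, 7, 6, 10, 8, 2, 12, 14, 4, 13, 9]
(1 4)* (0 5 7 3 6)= (0 5 7 3 6)(1 4)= [5, 4, 2, 6, 1, 7, 0, 3]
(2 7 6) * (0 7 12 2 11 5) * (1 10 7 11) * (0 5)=[11, 10, 12, 3, 4, 5, 1, 6, 8, 9, 7, 0, 2]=(0 11)(1 10 7 6)(2 12)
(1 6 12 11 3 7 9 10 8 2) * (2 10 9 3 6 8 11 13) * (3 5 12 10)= [0, 8, 1, 7, 4, 12, 10, 5, 3, 9, 11, 6, 13, 2]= (1 8 3 7 5 12 13 2)(6 10 11)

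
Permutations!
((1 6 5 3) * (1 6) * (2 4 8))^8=((2 4 8)(3 6 5))^8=(2 8 4)(3 5 6)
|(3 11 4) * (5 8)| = 6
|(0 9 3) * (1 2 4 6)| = 12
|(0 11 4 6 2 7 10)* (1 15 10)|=|(0 11 4 6 2 7 1 15 10)|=9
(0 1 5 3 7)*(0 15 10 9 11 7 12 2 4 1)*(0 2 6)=[2, 5, 4, 12, 1, 3, 0, 15, 8, 11, 9, 7, 6, 13, 14, 10]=(0 2 4 1 5 3 12 6)(7 15 10 9 11)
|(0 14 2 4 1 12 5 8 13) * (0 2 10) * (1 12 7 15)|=6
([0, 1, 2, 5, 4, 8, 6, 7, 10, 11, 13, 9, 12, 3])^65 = (13)(9 11)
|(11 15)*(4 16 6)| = |(4 16 6)(11 15)| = 6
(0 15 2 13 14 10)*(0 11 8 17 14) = (0 15 2 13)(8 17 14 10 11) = [15, 1, 13, 3, 4, 5, 6, 7, 17, 9, 11, 8, 12, 0, 10, 2, 16, 14]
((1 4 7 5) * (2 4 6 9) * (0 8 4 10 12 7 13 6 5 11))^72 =(0 2 8 10 4 12 13 7 6 11 9)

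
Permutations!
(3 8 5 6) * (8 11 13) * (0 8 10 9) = (0 8 5 6 3 11 13 10 9) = [8, 1, 2, 11, 4, 6, 3, 7, 5, 0, 9, 13, 12, 10]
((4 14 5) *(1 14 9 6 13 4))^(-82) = ((1 14 5)(4 9 6 13))^(-82) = (1 5 14)(4 6)(9 13)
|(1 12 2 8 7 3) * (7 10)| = 7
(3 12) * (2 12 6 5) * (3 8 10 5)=[0, 1, 12, 6, 4, 2, 3, 7, 10, 9, 5, 11, 8]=(2 12 8 10 5)(3 6)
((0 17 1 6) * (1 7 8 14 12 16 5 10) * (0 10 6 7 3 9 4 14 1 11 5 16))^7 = (17)(1 7 8)(5 11 10 6)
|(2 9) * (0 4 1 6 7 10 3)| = 14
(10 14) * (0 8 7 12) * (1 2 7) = (0 8 1 2 7 12)(10 14) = [8, 2, 7, 3, 4, 5, 6, 12, 1, 9, 14, 11, 0, 13, 10]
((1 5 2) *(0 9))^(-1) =(0 9)(1 2 5)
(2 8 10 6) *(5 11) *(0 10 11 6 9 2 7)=[10, 1, 8, 3, 4, 6, 7, 0, 11, 2, 9, 5]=(0 10 9 2 8 11 5 6 7)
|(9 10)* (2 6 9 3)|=5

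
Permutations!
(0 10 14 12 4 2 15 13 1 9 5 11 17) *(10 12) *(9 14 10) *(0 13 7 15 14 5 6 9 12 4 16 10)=(0 4 2 14 12 16 10)(1 5 11 17 13)(6 9)(7 15)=[4, 5, 14, 3, 2, 11, 9, 15, 8, 6, 0, 17, 16, 1, 12, 7, 10, 13]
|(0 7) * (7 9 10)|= 4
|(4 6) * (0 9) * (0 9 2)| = 2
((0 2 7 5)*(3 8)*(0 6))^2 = ((0 2 7 5 6)(3 8))^2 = (8)(0 7 6 2 5)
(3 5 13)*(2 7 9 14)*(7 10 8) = [0, 1, 10, 5, 4, 13, 6, 9, 7, 14, 8, 11, 12, 3, 2] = (2 10 8 7 9 14)(3 5 13)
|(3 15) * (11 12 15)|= |(3 11 12 15)|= 4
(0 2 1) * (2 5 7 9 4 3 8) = [5, 0, 1, 8, 3, 7, 6, 9, 2, 4] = (0 5 7 9 4 3 8 2 1)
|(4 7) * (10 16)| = 2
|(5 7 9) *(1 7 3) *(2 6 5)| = 7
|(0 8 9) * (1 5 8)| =5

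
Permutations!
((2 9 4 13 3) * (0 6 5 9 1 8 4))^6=((0 6 5 9)(1 8 4 13 3 2))^6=(13)(0 5)(6 9)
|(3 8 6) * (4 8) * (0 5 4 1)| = |(0 5 4 8 6 3 1)| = 7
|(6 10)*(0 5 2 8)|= |(0 5 2 8)(6 10)|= 4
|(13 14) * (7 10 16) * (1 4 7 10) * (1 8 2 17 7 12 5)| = 4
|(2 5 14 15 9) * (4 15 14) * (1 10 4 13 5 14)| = 14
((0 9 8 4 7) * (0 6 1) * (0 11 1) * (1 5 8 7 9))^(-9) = (11)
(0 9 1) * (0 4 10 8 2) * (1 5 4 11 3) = (0 9 5 4 10 8 2)(1 11 3) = [9, 11, 0, 1, 10, 4, 6, 7, 2, 5, 8, 3]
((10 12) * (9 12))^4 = ((9 12 10))^4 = (9 12 10)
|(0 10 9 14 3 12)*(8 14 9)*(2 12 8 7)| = |(0 10 7 2 12)(3 8 14)| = 15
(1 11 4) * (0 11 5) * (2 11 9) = (0 9 2 11 4 1 5) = [9, 5, 11, 3, 1, 0, 6, 7, 8, 2, 10, 4]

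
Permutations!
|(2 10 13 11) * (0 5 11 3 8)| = |(0 5 11 2 10 13 3 8)| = 8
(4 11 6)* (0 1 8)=(0 1 8)(4 11 6)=[1, 8, 2, 3, 11, 5, 4, 7, 0, 9, 10, 6]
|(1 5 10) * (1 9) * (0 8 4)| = |(0 8 4)(1 5 10 9)| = 12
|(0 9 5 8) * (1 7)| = 4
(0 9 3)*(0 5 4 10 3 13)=(0 9 13)(3 5 4 10)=[9, 1, 2, 5, 10, 4, 6, 7, 8, 13, 3, 11, 12, 0]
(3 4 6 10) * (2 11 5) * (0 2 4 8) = (0 2 11 5 4 6 10 3 8) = [2, 1, 11, 8, 6, 4, 10, 7, 0, 9, 3, 5]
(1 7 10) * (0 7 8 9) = [7, 8, 2, 3, 4, 5, 6, 10, 9, 0, 1] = (0 7 10 1 8 9)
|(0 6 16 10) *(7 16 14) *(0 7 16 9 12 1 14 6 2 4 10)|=10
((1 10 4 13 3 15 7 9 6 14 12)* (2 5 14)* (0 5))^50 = ((0 5 14 12 1 10 4 13 3 15 7 9 6 2))^50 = (0 3 14 7 1 6 4)(2 13 5 15 12 9 10)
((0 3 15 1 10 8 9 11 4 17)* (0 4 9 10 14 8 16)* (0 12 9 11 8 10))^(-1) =(0 8 9 12 16 10 14 1 15 3)(4 17) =((0 3 15 1 14 10 16 12 9 8)(4 17))^(-1)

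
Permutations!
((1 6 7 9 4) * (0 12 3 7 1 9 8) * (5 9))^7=((0 12 3 7 8)(1 6)(4 5 9))^7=(0 3 8 12 7)(1 6)(4 5 9)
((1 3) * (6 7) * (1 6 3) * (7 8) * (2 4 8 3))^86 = (2 8)(4 7)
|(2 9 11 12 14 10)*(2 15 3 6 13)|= |(2 9 11 12 14 10 15 3 6 13)|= 10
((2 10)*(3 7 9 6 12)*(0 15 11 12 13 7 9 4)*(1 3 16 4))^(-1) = ((0 15 11 12 16 4)(1 3 9 6 13 7)(2 10))^(-1) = (0 4 16 12 11 15)(1 7 13 6 9 3)(2 10)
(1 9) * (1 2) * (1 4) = (1 9 2 4) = [0, 9, 4, 3, 1, 5, 6, 7, 8, 2]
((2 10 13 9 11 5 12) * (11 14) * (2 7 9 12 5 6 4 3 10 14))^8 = (2 12 3 11 9 13 4 14 7 10 6)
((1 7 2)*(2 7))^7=((7)(1 2))^7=(7)(1 2)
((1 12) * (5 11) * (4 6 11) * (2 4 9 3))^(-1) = ((1 12)(2 4 6 11 5 9 3))^(-1) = (1 12)(2 3 9 5 11 6 4)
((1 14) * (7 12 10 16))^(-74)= (7 10)(12 16)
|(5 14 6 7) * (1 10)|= 4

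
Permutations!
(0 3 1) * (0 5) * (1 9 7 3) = (0 1 5)(3 9 7) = [1, 5, 2, 9, 4, 0, 6, 3, 8, 7]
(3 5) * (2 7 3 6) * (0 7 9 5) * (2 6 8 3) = (0 7 2 9 5 8 3) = [7, 1, 9, 0, 4, 8, 6, 2, 3, 5]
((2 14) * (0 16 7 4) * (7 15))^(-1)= ((0 16 15 7 4)(2 14))^(-1)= (0 4 7 15 16)(2 14)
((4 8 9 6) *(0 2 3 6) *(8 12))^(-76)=((0 2 3 6 4 12 8 9))^(-76)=(0 4)(2 12)(3 8)(6 9)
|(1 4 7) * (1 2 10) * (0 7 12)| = |(0 7 2 10 1 4 12)| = 7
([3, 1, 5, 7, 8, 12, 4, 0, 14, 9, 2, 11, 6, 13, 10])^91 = (0 3 7)(2 6 14 5 4 10 12 8)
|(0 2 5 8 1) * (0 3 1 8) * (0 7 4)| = |(8)(0 2 5 7 4)(1 3)| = 10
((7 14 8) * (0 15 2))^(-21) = ((0 15 2)(7 14 8))^(-21) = (15)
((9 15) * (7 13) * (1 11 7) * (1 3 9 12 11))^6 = ((3 9 15 12 11 7 13))^6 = (3 13 7 11 12 15 9)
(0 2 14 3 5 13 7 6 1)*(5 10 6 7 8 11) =[2, 0, 14, 10, 4, 13, 1, 7, 11, 9, 6, 5, 12, 8, 3] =(0 2 14 3 10 6 1)(5 13 8 11)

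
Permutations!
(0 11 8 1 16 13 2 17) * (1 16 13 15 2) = (0 11 8 16 15 2 17)(1 13) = [11, 13, 17, 3, 4, 5, 6, 7, 16, 9, 10, 8, 12, 1, 14, 2, 15, 0]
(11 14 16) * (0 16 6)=(0 16 11 14 6)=[16, 1, 2, 3, 4, 5, 0, 7, 8, 9, 10, 14, 12, 13, 6, 15, 11]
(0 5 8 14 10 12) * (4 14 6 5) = [4, 1, 2, 3, 14, 8, 5, 7, 6, 9, 12, 11, 0, 13, 10] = (0 4 14 10 12)(5 8 6)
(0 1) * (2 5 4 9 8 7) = (0 1)(2 5 4 9 8 7) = [1, 0, 5, 3, 9, 4, 6, 2, 7, 8]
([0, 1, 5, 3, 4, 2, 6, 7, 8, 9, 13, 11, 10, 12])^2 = [0, 1, 2, 3, 4, 5, 6, 7, 8, 9, 12, 11, 13, 10]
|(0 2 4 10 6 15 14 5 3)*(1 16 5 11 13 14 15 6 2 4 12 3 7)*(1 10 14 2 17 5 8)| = |(0 4 14 11 13 2 12 3)(1 16 8)(5 7 10 17)| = 24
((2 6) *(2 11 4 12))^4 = (2 12 4 11 6)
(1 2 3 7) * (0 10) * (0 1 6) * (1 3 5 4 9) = (0 10 3 7 6)(1 2 5 4 9) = [10, 2, 5, 7, 9, 4, 0, 6, 8, 1, 3]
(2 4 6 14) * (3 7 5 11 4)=[0, 1, 3, 7, 6, 11, 14, 5, 8, 9, 10, 4, 12, 13, 2]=(2 3 7 5 11 4 6 14)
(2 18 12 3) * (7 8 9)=[0, 1, 18, 2, 4, 5, 6, 8, 9, 7, 10, 11, 3, 13, 14, 15, 16, 17, 12]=(2 18 12 3)(7 8 9)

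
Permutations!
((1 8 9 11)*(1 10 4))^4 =(1 10 9)(4 11 8)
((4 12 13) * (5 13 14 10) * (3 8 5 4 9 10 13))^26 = (3 5 8)(4 14 9)(10 12 13)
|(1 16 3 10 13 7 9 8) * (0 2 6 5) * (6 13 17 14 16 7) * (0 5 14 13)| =|(0 2)(1 7 9 8)(3 10 17 13 6 14 16)| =28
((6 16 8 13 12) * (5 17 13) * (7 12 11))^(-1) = ((5 17 13 11 7 12 6 16 8))^(-1) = (5 8 16 6 12 7 11 13 17)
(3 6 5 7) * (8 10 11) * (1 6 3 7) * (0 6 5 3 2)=(0 6 3 2)(1 5)(8 10 11)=[6, 5, 0, 2, 4, 1, 3, 7, 10, 9, 11, 8]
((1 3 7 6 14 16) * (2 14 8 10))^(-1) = ((1 3 7 6 8 10 2 14 16))^(-1) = (1 16 14 2 10 8 6 7 3)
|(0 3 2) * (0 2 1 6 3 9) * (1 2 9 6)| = 5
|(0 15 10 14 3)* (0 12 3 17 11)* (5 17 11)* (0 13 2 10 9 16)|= |(0 15 9 16)(2 10 14 11 13)(3 12)(5 17)|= 20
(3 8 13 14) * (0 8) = [8, 1, 2, 0, 4, 5, 6, 7, 13, 9, 10, 11, 12, 14, 3] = (0 8 13 14 3)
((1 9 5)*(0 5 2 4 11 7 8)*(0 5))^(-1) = ((1 9 2 4 11 7 8 5))^(-1) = (1 5 8 7 11 4 2 9)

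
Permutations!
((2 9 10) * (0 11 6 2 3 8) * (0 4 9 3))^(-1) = (0 10 9 4 8 3 2 6 11)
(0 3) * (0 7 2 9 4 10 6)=[3, 1, 9, 7, 10, 5, 0, 2, 8, 4, 6]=(0 3 7 2 9 4 10 6)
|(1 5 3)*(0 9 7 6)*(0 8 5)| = 8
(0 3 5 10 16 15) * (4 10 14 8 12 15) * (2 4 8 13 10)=[3, 1, 4, 5, 2, 14, 6, 7, 12, 9, 16, 11, 15, 10, 13, 0, 8]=(0 3 5 14 13 10 16 8 12 15)(2 4)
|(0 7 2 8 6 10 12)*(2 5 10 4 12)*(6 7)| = |(0 6 4 12)(2 8 7 5 10)| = 20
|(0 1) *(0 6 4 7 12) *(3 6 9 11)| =9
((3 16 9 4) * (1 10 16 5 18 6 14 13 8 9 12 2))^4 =(1 2 12 16 10)(3 14 4 6 9 18 8 5 13)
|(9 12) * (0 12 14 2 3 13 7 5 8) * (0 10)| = 11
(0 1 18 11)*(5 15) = (0 1 18 11)(5 15) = [1, 18, 2, 3, 4, 15, 6, 7, 8, 9, 10, 0, 12, 13, 14, 5, 16, 17, 11]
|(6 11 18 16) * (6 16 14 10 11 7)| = |(6 7)(10 11 18 14)| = 4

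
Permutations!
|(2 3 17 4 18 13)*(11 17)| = 7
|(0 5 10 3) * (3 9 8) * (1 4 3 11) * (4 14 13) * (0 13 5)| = 21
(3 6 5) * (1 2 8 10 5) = [0, 2, 8, 6, 4, 3, 1, 7, 10, 9, 5] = (1 2 8 10 5 3 6)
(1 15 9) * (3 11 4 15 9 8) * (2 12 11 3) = [0, 9, 12, 3, 15, 5, 6, 7, 2, 1, 10, 4, 11, 13, 14, 8] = (1 9)(2 12 11 4 15 8)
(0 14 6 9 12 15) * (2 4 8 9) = (0 14 6 2 4 8 9 12 15) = [14, 1, 4, 3, 8, 5, 2, 7, 9, 12, 10, 11, 15, 13, 6, 0]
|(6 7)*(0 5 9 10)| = 4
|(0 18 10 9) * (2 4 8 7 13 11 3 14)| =|(0 18 10 9)(2 4 8 7 13 11 3 14)| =8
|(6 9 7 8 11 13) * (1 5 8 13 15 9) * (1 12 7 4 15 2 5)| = |(2 5 8 11)(4 15 9)(6 12 7 13)| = 12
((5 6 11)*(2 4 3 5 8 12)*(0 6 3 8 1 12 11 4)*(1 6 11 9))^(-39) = (0 1 4)(2 9 6)(3 5)(8 11 12)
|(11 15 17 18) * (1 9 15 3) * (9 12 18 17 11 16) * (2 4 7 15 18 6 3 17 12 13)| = 33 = |(1 13 2 4 7 15 11 17 12 6 3)(9 18 16)|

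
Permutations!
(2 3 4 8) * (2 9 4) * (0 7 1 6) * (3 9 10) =(0 7 1 6)(2 9 4 8 10 3) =[7, 6, 9, 2, 8, 5, 0, 1, 10, 4, 3]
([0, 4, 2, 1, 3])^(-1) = [0, 3, 2, 4, 1]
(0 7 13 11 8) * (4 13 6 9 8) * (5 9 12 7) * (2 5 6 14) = (0 6 12 7 14 2 5 9 8)(4 13 11) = [6, 1, 5, 3, 13, 9, 12, 14, 0, 8, 10, 4, 7, 11, 2]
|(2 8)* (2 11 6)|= 4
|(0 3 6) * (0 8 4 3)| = 4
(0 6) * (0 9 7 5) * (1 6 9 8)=[9, 6, 2, 3, 4, 0, 8, 5, 1, 7]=(0 9 7 5)(1 6 8)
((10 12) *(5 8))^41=((5 8)(10 12))^41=(5 8)(10 12)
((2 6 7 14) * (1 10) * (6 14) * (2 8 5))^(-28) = (14)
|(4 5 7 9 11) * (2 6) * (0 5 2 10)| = 9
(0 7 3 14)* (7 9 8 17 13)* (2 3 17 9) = (0 2 3 14)(7 17 13)(8 9) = [2, 1, 3, 14, 4, 5, 6, 17, 9, 8, 10, 11, 12, 7, 0, 15, 16, 13]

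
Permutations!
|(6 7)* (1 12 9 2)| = |(1 12 9 2)(6 7)| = 4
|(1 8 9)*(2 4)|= |(1 8 9)(2 4)|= 6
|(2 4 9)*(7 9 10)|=5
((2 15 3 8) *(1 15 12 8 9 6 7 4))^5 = (1 7 9 15 4 6 3)(2 8 12)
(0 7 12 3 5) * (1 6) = (0 7 12 3 5)(1 6) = [7, 6, 2, 5, 4, 0, 1, 12, 8, 9, 10, 11, 3]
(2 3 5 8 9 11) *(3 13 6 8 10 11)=(2 13 6 8 9 3 5 10 11)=[0, 1, 13, 5, 4, 10, 8, 7, 9, 3, 11, 2, 12, 6]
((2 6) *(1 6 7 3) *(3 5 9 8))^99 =((1 6 2 7 5 9 8 3))^99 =(1 7 8 6 5 3 2 9)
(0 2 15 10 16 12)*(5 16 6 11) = [2, 1, 15, 3, 4, 16, 11, 7, 8, 9, 6, 5, 0, 13, 14, 10, 12] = (0 2 15 10 6 11 5 16 12)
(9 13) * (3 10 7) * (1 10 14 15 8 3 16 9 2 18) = (1 10 7 16 9 13 2 18)(3 14 15 8) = [0, 10, 18, 14, 4, 5, 6, 16, 3, 13, 7, 11, 12, 2, 15, 8, 9, 17, 1]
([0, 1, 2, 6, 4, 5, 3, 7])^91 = [0, 1, 2, 6, 4, 5, 3, 7]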